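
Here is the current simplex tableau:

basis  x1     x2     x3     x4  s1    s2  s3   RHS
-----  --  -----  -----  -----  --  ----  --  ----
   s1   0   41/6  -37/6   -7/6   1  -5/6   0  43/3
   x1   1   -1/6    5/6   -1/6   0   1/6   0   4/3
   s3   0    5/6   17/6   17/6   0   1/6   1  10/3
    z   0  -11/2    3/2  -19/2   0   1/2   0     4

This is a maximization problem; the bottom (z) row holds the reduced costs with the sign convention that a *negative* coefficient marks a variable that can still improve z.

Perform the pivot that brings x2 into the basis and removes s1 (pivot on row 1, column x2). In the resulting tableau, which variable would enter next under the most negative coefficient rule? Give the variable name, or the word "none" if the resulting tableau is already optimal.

x4

Pivot element 41/6. New z-row = old z-row − (-11/2)·(row 1/(41/6)).
Updated z-row coefficients: x1: 0, x2: 0, x3: -142/41, x4: -428/41, s1: 33/41, s2: -7/41, s3: 0.
The most negative is -428/41 in column x4, so x4 would enter next.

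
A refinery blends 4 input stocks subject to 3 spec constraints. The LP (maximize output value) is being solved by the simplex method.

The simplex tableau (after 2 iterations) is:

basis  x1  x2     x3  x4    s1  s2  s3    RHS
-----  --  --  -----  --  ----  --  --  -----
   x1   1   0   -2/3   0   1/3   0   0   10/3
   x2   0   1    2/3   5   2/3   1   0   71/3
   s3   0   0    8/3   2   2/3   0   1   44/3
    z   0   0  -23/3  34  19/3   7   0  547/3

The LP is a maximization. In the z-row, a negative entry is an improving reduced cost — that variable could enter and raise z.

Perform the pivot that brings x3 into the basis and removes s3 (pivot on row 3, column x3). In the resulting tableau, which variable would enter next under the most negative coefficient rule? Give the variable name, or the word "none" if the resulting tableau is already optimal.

none

Pivot element 8/3. New z-row = old z-row − (-23/3)·(row 3/(8/3)).
Updated z-row coefficients: x1: 0, x2: 0, x3: 0, x4: 159/4, s1: 33/4, s2: 7, s3: 23/8.
No coefficient is strictly negative; the tableau after this pivot is optimal.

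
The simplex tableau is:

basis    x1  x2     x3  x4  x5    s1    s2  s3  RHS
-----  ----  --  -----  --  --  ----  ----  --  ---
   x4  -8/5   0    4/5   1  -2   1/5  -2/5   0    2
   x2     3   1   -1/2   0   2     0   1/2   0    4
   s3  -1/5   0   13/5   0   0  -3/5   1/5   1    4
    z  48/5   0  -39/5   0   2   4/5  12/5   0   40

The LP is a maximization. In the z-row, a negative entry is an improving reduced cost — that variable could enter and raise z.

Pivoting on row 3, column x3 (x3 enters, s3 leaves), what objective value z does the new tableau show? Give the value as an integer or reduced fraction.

52

Minimum ratio for x3: 4/(13/5) = 20/13.
z changes by −(z-row coeff of x3)·ratio = −(-39/5)·(20/13) = 12.
New z = 40 + 12 = 52.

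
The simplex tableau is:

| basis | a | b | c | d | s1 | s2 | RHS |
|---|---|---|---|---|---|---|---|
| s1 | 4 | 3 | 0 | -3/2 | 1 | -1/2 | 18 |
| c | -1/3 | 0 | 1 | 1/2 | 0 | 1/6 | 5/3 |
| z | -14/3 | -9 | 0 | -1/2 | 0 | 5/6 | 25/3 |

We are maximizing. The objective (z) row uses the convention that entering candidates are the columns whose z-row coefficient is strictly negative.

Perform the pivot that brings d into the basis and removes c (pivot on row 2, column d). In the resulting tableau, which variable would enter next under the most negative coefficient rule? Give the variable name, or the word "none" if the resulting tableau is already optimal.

Pivot element 1/2. New z-row = old z-row − (-1/2)·(row 2/(1/2)).
Updated z-row coefficients: a: -5, b: -9, c: 1, d: 0, s1: 0, s2: 1.
The most negative is -9 in column b, so b would enter next.

b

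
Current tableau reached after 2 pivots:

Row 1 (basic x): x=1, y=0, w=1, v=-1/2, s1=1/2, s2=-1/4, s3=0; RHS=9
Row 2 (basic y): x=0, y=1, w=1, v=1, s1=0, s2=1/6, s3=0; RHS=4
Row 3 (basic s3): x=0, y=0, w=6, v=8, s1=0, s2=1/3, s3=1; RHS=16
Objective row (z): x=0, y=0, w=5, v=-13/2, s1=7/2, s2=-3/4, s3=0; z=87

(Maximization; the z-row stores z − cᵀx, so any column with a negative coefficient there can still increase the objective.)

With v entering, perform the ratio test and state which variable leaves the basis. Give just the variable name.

Ratios: row 1 (x): entry -1/2 ≤ 0, skip; row 2 (y): 4/1 = 4; row 3 (s3): 16/8 = 2.
Minimum ratio 2 is in the s3 row, so s3 leaves.

s3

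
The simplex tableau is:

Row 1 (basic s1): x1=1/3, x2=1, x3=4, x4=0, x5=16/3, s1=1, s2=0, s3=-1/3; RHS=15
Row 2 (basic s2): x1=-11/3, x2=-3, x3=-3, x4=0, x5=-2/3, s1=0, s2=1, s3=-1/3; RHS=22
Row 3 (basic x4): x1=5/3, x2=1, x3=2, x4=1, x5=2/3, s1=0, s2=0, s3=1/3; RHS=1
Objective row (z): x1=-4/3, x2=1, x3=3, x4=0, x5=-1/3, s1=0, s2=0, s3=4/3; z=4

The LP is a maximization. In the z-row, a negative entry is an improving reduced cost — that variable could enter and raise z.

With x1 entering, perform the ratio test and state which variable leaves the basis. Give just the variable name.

Ratios: row 1 (s1): 15/(1/3) = 45; row 2 (s2): entry -11/3 ≤ 0, skip; row 3 (x4): 1/(5/3) = 3/5.
Minimum ratio 3/5 is in the x4 row, so x4 leaves.

x4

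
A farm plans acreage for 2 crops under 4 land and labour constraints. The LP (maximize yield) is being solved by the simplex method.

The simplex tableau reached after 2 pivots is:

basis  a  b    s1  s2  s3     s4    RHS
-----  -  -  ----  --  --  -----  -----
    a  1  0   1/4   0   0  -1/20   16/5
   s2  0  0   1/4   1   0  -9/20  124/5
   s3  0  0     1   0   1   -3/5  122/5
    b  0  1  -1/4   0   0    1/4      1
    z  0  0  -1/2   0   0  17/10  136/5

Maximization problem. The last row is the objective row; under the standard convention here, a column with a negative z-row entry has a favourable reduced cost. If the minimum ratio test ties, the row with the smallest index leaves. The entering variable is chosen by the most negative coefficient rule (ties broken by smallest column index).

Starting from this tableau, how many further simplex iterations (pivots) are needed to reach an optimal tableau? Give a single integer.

1

pivot: s1 in, a out → z = 168/5
No improving column remains; optimal.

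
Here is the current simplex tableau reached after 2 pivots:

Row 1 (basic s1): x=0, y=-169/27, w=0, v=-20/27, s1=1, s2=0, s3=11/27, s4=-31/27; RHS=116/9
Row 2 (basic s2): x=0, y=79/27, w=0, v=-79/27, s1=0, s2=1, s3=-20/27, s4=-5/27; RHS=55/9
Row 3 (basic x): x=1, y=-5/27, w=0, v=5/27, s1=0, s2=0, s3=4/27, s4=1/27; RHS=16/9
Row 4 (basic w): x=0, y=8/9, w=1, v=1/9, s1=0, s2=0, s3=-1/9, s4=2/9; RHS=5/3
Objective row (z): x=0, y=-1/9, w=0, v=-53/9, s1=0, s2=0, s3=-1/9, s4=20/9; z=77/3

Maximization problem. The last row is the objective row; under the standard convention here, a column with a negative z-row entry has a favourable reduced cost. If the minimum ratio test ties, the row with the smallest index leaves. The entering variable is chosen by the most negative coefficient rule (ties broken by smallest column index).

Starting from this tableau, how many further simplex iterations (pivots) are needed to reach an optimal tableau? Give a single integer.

2

pivot: v in, x out → z = 411/5
pivot: y in, w out → z = 429/5
No improving column remains; optimal.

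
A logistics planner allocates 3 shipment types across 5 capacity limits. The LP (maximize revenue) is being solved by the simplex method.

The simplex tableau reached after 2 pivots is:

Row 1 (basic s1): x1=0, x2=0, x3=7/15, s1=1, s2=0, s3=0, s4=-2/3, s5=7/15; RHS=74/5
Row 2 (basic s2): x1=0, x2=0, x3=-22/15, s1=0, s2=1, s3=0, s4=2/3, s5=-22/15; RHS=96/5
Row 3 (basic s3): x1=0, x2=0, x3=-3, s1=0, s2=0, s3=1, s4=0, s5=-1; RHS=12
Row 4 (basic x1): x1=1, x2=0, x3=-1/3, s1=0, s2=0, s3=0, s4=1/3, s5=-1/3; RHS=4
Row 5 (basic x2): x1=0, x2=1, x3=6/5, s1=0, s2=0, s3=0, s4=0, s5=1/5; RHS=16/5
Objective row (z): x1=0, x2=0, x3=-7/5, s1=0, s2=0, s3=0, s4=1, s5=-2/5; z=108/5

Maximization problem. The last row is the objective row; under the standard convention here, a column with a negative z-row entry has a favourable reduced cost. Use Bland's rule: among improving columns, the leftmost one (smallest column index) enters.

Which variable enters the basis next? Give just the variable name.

x3

Objective-row coefficients: x1: 0, x2: 0, x3: -7/5, s1: 0, s2: 0, s3: 0, s4: 1, s5: -2/5.
Improving columns: x3, s5. Bland's rule picks the smallest column index → x3.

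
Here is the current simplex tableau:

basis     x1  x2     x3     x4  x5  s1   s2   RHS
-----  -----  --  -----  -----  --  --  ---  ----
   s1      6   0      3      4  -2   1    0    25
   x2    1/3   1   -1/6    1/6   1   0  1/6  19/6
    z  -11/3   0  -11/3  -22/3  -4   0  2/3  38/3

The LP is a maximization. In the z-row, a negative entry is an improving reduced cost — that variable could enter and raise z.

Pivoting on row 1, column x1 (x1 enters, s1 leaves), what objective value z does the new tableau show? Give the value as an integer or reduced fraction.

503/18

Minimum ratio for x1: 25/6 = 25/6.
z changes by −(z-row coeff of x1)·ratio = −(-11/3)·(25/6) = 275/18.
New z = 38/3 + (275/18) = 503/18.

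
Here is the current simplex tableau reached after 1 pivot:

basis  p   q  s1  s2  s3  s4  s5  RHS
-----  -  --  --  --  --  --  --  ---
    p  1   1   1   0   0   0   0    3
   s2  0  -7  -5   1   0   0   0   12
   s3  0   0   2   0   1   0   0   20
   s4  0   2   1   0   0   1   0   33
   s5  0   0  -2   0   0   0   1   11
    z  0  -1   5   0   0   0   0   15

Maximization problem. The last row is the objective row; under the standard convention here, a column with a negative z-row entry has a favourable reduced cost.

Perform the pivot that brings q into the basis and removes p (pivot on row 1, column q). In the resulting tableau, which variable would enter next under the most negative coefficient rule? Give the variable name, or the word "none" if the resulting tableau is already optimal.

none

Pivot element 1. New z-row = old z-row − (-1)·(row 1/1).
Updated z-row coefficients: p: 1, q: 0, s1: 6, s2: 0, s3: 0, s4: 0, s5: 0.
No coefficient is strictly negative; the tableau after this pivot is optimal.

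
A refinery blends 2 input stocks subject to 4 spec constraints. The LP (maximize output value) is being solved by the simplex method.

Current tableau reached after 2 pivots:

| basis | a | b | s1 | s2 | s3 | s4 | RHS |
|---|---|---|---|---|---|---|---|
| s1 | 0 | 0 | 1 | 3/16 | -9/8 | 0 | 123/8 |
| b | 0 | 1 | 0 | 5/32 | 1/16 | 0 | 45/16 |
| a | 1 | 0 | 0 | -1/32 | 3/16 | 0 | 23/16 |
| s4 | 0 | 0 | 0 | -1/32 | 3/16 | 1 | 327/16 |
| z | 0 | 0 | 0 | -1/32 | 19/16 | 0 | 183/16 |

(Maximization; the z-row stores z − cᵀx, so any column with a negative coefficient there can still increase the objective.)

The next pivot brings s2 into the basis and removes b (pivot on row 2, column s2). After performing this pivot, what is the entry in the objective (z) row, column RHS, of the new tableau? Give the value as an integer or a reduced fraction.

12

Pivot element is row 2, column s2: 5/32.
Normalize row 2: new (row 2, RHS) = (45/16)/(5/32) = 18.
z-row ← z-row − (-1/32)·(new row 2): 183/16 − (-1/32)·18 = 12.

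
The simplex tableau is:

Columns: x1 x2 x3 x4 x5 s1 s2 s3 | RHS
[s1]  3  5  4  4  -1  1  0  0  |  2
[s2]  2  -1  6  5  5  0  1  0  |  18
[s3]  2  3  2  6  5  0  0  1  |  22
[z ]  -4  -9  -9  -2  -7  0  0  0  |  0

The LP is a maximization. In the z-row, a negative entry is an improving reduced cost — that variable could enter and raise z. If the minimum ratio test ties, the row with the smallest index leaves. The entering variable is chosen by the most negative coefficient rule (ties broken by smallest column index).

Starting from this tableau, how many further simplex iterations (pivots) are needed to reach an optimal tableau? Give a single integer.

pivot: x2 in, s1 out → z = 18/5
pivot: x5 in, s3 out → z = 254/7
pivot: x3 in, s2 out → z = 912/25
No improving column remains; optimal.

3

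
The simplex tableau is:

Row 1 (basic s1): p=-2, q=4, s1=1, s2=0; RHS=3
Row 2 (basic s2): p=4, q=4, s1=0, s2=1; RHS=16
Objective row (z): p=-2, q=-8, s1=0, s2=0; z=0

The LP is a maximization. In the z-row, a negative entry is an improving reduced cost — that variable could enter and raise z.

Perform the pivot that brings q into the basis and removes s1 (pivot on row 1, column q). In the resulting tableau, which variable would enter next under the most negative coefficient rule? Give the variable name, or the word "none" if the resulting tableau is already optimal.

Pivot element 4. New z-row = old z-row − (-8)·(row 1/4).
Updated z-row coefficients: p: -6, q: 0, s1: 2, s2: 0.
The most negative is -6 in column p, so p would enter next.

p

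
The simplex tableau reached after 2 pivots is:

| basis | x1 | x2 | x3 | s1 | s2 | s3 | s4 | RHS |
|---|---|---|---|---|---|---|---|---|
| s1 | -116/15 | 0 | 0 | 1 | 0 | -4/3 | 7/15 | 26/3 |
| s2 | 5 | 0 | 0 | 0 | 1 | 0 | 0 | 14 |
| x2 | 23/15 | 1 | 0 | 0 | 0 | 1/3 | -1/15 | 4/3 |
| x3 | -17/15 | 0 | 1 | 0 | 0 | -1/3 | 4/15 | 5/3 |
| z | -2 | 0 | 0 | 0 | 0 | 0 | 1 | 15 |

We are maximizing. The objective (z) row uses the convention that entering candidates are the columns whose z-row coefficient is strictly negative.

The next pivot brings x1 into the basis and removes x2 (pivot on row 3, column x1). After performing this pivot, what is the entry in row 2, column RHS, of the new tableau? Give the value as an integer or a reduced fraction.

222/23

Pivot element is row 3, column x1: 23/15.
Normalize row 3: new (row 3, RHS) = (4/3)/(23/15) = 20/23.
row 2 ← row 2 − 5·(new row 3): 14 − 5·(20/23) = 222/23.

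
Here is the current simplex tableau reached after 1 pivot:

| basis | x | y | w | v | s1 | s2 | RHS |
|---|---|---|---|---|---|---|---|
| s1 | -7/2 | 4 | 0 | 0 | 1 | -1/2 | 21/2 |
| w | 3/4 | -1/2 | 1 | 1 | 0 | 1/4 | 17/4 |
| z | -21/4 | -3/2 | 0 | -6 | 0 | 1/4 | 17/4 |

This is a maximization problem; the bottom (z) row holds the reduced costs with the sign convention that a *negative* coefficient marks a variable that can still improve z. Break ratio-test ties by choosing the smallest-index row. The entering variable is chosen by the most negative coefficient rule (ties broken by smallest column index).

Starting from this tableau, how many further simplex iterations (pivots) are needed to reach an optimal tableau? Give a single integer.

pivot: v in, w out → z = 119/4
pivot: y in, s1 out → z = 665/16
pivot: x in, v out → z = 125
No improving column remains; optimal.

3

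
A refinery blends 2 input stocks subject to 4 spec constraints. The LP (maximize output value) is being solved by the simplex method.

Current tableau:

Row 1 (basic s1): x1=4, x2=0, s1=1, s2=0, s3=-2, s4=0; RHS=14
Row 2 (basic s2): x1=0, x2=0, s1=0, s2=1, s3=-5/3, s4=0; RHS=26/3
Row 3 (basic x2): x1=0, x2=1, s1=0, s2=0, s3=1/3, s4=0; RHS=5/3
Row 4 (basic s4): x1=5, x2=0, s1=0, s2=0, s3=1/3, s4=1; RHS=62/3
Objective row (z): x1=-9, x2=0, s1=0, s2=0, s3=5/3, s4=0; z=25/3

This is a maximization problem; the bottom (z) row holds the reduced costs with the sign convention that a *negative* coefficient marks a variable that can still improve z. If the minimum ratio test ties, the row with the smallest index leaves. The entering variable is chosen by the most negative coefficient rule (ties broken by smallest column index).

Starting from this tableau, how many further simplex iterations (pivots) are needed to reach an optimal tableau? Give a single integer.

pivot: x1 in, s1 out → z = 239/6
pivot: s3 in, s4 out → z = 43
No improving column remains; optimal.

2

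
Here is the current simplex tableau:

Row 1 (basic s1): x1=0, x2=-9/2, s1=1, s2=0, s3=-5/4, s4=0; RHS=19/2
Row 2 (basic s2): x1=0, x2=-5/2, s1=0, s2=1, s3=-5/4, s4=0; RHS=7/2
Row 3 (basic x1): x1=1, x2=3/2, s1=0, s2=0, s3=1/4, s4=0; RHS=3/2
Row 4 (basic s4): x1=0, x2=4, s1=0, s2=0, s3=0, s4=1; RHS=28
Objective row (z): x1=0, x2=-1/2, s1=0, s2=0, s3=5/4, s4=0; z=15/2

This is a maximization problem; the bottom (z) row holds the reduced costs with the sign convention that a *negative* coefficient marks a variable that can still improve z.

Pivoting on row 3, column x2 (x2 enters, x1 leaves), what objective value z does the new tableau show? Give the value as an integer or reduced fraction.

8

Minimum ratio for x2: (3/2)/(3/2) = 1.
z changes by −(z-row coeff of x2)·ratio = −(-1/2)·1 = 1/2.
New z = 15/2 + (1/2) = 8.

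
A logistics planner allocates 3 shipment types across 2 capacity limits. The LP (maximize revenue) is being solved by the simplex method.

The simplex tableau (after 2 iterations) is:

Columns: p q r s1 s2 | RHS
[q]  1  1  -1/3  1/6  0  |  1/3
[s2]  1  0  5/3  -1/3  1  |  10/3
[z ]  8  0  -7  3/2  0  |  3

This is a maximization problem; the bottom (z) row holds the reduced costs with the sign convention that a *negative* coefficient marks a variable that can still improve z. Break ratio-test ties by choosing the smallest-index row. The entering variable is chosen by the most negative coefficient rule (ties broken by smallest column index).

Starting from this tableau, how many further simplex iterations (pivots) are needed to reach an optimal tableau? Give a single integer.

1

pivot: r in, s2 out → z = 17
No improving column remains; optimal.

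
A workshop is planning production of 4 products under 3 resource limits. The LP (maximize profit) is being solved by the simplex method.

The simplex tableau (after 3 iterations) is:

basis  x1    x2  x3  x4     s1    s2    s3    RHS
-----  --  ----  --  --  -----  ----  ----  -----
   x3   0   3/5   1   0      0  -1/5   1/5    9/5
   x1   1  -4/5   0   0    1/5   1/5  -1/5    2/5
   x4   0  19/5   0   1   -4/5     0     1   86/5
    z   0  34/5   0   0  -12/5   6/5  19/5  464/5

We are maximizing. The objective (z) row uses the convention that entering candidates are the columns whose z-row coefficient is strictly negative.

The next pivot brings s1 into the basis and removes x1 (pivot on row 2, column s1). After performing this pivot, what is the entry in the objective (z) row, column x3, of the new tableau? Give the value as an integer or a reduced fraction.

0

Pivot element is row 2, column s1: 1/5.
Normalize row 2: new (row 2, x3) = 0/(1/5) = 0.
z-row ← z-row − (-12/5)·(new row 2): 0 − (-12/5)·0 = 0.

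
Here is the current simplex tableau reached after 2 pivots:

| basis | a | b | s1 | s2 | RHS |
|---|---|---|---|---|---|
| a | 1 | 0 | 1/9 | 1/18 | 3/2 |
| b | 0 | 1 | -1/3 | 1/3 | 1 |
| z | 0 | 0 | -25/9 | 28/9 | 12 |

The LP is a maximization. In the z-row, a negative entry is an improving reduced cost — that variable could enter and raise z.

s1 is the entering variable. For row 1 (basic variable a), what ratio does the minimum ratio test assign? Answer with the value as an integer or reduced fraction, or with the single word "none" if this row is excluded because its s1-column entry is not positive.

27/2

Ratio = RHS / (s1 entry) = (3/2) / (1/9) = 27/2.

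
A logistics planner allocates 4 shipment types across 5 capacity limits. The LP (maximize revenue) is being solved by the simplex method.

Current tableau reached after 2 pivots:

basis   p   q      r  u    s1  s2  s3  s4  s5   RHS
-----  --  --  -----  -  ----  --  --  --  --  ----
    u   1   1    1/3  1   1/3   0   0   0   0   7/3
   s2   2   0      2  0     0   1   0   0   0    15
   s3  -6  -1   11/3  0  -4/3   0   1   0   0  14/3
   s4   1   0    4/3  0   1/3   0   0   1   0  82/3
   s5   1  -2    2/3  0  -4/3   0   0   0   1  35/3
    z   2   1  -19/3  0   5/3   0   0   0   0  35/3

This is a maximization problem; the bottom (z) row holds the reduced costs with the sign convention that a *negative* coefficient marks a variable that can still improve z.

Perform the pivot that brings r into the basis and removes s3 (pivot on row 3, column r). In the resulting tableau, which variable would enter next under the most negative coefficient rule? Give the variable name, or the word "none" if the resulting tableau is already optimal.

p

Pivot element 11/3. New z-row = old z-row − (-19/3)·(row 3/(11/3)).
Updated z-row coefficients: p: -92/11, q: -8/11, r: 0, u: 0, s1: -7/11, s2: 0, s3: 19/11, s4: 0, s5: 0.
The most negative is -92/11 in column p, so p would enter next.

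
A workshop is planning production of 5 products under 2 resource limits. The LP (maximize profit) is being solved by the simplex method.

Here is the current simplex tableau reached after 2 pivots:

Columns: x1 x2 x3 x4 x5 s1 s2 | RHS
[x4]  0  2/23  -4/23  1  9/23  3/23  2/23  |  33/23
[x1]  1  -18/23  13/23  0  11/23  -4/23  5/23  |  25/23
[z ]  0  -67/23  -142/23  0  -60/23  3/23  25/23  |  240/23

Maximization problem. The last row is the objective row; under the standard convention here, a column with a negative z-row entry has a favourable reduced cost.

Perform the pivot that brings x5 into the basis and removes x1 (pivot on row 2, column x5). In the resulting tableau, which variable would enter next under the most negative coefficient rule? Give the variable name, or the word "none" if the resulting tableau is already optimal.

Pivot element 11/23. New z-row = old z-row − (-60/23)·(row 2/(11/23)).
Updated z-row coefficients: x1: 60/11, x2: -79/11, x3: -34/11, x4: 0, x5: 0, s1: -9/11, s2: 25/11.
The most negative is -79/11 in column x2, so x2 would enter next.

x2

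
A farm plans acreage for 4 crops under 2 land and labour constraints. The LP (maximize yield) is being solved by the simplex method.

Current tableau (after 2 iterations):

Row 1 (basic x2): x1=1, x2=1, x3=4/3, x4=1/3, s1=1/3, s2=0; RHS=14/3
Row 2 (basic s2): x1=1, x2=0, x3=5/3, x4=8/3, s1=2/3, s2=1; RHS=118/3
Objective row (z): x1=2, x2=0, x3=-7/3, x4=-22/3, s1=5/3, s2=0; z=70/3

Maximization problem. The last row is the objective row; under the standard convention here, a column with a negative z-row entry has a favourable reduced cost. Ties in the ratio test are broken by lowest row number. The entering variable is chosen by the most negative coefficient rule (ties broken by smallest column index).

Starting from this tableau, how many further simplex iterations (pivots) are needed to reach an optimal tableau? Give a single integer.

1

pivot: x4 in, x2 out → z = 126
No improving column remains; optimal.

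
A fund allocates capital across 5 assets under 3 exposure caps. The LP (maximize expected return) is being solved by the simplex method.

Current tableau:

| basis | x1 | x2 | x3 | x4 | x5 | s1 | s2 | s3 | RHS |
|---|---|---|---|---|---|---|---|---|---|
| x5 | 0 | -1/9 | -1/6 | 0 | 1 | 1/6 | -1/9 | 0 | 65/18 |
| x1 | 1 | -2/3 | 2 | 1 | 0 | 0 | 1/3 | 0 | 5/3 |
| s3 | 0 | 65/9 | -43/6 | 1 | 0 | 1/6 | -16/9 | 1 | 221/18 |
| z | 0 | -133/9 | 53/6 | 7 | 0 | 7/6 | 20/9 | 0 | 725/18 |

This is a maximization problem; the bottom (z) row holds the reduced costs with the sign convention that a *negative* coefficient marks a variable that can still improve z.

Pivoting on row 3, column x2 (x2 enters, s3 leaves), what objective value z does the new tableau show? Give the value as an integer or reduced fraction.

Minimum ratio for x2: (221/18)/(65/9) = 17/10.
z changes by −(z-row coeff of x2)·ratio = −(-133/9)·(17/10) = 2261/90.
New z = 725/18 + (2261/90) = 327/5.

327/5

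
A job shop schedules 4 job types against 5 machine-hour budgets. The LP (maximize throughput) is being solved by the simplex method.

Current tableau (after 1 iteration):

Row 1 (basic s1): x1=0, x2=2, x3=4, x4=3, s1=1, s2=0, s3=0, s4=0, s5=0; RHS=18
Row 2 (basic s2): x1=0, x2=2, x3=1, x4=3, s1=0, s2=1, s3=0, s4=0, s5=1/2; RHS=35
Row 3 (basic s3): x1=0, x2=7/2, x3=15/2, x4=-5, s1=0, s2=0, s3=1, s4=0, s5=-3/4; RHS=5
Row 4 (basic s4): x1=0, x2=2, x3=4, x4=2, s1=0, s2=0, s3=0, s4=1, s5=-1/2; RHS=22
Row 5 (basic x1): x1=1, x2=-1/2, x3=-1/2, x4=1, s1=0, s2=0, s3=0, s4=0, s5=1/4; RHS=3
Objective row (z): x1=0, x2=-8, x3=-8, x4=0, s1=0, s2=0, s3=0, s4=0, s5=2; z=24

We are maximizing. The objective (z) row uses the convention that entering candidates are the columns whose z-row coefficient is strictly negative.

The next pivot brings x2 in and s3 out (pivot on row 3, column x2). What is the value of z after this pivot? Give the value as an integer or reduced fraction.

Minimum ratio for x2: 5/(7/2) = 10/7.
z changes by −(z-row coeff of x2)·ratio = −(-8)·(10/7) = 80/7.
New z = 24 + (80/7) = 248/7.

248/7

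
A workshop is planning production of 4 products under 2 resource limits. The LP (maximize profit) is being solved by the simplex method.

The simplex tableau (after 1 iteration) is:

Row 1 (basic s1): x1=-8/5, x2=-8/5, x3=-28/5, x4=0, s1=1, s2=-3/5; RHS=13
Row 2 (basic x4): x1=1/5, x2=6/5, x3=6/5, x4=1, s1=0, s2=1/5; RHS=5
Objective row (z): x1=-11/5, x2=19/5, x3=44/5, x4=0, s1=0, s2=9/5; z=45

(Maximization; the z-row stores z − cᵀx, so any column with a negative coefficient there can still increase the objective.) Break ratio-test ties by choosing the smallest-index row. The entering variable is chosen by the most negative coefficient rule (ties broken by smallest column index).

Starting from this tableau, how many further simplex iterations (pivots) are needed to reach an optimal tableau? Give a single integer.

1

pivot: x1 in, x4 out → z = 100
No improving column remains; optimal.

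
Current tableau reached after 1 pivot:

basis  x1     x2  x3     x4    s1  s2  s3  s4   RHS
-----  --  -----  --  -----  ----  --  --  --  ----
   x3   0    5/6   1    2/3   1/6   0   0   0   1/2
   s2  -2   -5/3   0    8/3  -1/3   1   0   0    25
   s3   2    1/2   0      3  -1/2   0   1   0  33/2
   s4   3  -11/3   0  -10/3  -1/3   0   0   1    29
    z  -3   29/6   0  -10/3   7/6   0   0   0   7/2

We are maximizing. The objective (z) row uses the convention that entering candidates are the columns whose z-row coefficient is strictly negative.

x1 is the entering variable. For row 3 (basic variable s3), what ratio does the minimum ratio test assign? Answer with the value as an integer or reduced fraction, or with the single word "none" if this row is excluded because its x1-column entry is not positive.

33/4

Ratio = RHS / (x1 entry) = (33/2) / 2 = 33/4.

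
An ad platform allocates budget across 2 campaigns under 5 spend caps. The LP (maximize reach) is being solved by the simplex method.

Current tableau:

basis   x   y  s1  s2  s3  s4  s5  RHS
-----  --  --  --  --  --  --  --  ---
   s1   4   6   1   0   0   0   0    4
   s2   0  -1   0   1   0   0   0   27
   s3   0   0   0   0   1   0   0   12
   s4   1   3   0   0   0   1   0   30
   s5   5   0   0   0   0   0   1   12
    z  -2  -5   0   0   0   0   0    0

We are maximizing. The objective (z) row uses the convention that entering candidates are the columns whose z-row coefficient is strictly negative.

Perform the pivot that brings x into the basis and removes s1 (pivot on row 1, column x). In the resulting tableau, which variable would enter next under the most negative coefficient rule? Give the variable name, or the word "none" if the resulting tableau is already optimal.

y

Pivot element 4. New z-row = old z-row − (-2)·(row 1/4).
Updated z-row coefficients: x: 0, y: -2, s1: 1/2, s2: 0, s3: 0, s4: 0, s5: 0.
The most negative is -2 in column y, so y would enter next.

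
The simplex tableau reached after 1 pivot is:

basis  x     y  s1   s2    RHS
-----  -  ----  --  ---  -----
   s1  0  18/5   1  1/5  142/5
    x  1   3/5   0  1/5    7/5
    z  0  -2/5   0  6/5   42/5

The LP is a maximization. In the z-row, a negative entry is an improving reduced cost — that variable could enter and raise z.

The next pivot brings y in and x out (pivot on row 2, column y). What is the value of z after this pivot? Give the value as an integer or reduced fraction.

28/3

Minimum ratio for y: (7/5)/(3/5) = 7/3.
z changes by −(z-row coeff of y)·ratio = −(-2/5)·(7/3) = 14/15.
New z = 42/5 + (14/15) = 28/3.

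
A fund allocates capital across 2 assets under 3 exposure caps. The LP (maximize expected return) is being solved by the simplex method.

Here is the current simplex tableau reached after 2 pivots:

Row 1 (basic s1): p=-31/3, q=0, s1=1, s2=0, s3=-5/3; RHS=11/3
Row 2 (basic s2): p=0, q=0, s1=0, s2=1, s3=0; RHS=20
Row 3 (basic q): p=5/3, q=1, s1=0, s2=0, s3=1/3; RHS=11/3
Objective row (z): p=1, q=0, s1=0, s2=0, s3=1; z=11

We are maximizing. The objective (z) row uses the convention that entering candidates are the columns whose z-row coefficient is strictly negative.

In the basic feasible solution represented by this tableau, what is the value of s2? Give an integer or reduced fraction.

20

s2 is basic (row 2); its value is the RHS of that row: 20.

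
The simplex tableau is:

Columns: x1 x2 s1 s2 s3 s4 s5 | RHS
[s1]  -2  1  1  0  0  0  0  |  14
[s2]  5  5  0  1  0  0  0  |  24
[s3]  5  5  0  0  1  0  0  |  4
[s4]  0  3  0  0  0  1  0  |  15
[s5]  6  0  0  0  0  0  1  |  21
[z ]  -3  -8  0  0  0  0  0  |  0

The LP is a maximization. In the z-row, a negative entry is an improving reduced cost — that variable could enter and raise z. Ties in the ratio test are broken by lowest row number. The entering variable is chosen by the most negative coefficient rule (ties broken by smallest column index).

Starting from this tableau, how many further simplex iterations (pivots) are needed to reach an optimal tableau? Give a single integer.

pivot: x2 in, s3 out → z = 32/5
No improving column remains; optimal.

1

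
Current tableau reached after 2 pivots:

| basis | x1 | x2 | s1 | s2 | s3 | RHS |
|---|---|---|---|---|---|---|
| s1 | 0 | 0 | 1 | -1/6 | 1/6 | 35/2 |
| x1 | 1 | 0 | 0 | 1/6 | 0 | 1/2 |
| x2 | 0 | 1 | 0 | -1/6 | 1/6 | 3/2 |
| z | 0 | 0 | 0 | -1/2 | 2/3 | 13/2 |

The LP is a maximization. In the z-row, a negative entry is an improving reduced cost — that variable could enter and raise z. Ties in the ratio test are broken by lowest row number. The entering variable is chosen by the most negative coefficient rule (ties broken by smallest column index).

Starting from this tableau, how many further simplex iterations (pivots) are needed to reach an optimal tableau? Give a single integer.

1

pivot: s2 in, x1 out → z = 8
No improving column remains; optimal.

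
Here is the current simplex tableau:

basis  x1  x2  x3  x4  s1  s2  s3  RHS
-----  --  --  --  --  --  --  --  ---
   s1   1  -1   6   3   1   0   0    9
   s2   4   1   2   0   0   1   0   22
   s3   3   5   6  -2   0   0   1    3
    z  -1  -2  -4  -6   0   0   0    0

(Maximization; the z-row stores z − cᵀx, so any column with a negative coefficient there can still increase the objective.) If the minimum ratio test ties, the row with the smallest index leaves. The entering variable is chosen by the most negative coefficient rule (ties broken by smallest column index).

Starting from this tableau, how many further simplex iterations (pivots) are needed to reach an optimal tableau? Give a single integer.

2

pivot: x4 in, s1 out → z = 18
pivot: x2 in, s3 out → z = 342/13
No improving column remains; optimal.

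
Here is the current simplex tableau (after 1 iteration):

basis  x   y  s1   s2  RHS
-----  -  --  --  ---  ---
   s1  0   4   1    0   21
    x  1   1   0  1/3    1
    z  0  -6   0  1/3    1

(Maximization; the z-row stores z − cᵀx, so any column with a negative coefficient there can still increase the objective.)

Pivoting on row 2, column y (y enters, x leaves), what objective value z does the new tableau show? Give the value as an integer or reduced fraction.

7

Minimum ratio for y: 1/1 = 1.
z changes by −(z-row coeff of y)·ratio = −(-6)·1 = 6.
New z = 1 + 6 = 7.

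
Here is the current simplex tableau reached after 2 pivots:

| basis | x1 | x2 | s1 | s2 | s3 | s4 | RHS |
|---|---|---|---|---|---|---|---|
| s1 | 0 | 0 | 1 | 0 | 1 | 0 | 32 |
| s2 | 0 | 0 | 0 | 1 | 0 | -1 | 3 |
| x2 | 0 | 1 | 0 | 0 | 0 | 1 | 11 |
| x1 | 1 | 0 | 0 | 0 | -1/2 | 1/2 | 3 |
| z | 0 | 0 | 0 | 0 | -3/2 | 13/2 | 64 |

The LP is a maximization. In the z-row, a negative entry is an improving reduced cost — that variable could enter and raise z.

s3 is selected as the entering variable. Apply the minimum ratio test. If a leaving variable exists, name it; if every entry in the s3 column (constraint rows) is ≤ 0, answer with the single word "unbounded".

Ratios: row 1 (s1): 32/1 = 32; row 2 (s2): entry 0 ≤ 0, skip; row 3 (x2): entry 0 ≤ 0, skip; row 4 (x1): entry -1/2 ≤ 0, skip.
Minimum ratio is in the s1 row, so s1 leaves.

s1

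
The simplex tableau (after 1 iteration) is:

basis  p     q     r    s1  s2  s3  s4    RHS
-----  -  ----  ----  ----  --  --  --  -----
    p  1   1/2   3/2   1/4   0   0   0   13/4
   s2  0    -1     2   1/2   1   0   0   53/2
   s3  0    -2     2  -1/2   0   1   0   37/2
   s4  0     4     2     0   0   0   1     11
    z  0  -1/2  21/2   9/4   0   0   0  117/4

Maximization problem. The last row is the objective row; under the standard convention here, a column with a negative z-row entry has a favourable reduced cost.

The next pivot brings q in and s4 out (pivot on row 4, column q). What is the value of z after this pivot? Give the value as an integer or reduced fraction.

Minimum ratio for q: 11/4 = 11/4.
z changes by −(z-row coeff of q)·ratio = −(-1/2)·(11/4) = 11/8.
New z = 117/4 + (11/8) = 245/8.

245/8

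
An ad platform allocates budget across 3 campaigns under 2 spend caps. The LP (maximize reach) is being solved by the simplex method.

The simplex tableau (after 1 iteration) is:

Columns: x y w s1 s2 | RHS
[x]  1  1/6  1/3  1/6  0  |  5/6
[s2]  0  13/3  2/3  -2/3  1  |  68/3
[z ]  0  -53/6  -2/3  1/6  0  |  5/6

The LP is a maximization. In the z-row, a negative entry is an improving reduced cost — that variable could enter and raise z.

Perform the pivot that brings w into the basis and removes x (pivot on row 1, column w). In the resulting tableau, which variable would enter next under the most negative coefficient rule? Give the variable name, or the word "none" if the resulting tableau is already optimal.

y

Pivot element 1/3. New z-row = old z-row − (-2/3)·(row 1/(1/3)).
Updated z-row coefficients: x: 2, y: -17/2, w: 0, s1: 1/2, s2: 0.
The most negative is -17/2 in column y, so y would enter next.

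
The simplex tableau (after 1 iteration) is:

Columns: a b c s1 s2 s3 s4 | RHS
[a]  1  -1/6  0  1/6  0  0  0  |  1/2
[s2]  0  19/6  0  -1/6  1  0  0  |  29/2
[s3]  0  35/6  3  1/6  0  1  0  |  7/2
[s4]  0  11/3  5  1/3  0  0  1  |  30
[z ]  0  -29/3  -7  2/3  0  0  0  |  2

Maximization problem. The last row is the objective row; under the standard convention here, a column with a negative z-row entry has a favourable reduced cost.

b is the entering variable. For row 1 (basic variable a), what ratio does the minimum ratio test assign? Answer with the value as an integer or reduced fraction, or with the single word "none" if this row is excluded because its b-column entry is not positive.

The b entry in row 1 is -1/6 ≤ 0, so this row gives no ratio.

none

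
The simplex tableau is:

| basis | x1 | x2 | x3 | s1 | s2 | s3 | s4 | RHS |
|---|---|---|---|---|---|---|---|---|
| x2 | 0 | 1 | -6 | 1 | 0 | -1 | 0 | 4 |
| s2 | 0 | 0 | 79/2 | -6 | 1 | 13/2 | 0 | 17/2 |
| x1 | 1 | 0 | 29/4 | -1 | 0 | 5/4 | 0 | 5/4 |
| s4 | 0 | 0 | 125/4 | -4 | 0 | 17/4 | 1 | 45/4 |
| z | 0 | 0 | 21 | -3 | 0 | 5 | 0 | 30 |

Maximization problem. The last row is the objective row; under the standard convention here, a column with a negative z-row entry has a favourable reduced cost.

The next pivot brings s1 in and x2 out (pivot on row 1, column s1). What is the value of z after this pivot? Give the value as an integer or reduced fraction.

Minimum ratio for s1: 4/1 = 4.
z changes by −(z-row coeff of s1)·ratio = −(-3)·4 = 12.
New z = 30 + 12 = 42.

42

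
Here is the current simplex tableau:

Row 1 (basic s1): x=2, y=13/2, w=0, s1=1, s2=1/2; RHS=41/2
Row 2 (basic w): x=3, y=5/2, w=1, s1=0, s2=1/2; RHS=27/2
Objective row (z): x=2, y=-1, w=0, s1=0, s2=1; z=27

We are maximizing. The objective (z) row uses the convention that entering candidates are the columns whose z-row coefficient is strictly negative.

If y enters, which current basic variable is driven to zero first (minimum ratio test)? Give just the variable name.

Ratios: row 1 (s1): (41/2)/(13/2) = 41/13; row 2 (w): (27/2)/(5/2) = 27/5.
Minimum ratio 41/13 is in the s1 row, so s1 leaves.

s1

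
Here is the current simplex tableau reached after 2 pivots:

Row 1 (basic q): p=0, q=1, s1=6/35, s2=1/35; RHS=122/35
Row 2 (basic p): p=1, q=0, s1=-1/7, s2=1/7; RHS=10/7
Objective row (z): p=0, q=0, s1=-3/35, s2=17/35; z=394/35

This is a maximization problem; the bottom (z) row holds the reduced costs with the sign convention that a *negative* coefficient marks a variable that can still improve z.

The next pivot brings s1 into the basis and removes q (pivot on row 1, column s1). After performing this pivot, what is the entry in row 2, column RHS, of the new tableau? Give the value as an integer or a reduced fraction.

13/3

Pivot element is row 1, column s1: 6/35.
Normalize row 1: new (row 1, RHS) = (122/35)/(6/35) = 61/3.
row 2 ← row 2 − (-1/7)·(new row 1): 10/7 − (-1/7)·(61/3) = 13/3.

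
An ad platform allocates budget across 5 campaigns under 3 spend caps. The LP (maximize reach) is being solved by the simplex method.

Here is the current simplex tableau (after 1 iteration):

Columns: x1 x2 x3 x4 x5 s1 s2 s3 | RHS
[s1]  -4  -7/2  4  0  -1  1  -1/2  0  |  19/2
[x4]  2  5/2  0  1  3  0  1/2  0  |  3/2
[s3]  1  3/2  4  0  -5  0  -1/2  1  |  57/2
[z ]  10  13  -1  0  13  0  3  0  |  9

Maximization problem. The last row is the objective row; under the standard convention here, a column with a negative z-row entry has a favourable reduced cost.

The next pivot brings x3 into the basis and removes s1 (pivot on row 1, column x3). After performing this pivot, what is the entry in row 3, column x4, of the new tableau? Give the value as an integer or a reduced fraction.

0

Pivot element is row 1, column x3: 4.
Normalize row 1: new (row 1, x4) = 0/4 = 0.
row 3 ← row 3 − 4·(new row 1): 0 − 4·0 = 0.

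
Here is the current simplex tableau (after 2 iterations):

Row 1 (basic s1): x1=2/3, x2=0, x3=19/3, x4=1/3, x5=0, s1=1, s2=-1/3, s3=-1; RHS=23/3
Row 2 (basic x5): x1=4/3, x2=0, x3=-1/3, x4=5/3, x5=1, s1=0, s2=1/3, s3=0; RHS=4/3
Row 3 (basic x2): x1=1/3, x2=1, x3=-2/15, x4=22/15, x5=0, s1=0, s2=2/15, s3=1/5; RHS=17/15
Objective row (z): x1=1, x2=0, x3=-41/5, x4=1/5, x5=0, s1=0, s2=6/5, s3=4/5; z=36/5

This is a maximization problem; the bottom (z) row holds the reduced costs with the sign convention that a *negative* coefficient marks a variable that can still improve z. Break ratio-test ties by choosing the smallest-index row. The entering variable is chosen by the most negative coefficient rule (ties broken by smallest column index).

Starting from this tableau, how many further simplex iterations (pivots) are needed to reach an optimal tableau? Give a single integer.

2

pivot: x3 in, s1 out → z = 1627/95
pivot: s3 in, x2 out → z = 352/17
No improving column remains; optimal.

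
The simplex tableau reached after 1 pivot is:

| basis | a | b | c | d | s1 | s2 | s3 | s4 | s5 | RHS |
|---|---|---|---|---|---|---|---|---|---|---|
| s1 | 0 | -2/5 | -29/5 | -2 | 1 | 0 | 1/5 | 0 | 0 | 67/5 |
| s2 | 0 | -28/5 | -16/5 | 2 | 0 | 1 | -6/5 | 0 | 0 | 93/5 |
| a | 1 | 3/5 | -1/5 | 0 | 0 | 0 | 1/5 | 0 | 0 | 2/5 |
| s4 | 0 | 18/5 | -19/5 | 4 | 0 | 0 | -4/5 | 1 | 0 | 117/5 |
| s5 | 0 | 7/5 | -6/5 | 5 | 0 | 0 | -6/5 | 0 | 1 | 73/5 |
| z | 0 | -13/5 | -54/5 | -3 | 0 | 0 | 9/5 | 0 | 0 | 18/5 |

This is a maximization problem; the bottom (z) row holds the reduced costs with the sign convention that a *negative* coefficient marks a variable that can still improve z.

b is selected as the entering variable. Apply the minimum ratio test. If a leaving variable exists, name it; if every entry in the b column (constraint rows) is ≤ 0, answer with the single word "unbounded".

a

Ratios: row 1 (s1): entry -2/5 ≤ 0, skip; row 2 (s2): entry -28/5 ≤ 0, skip; row 3 (a): (2/5)/(3/5) = 2/3; row 4 (s4): (117/5)/(18/5) = 13/2; row 5 (s5): (73/5)/(7/5) = 73/7.
Minimum ratio is in the a row, so a leaves.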